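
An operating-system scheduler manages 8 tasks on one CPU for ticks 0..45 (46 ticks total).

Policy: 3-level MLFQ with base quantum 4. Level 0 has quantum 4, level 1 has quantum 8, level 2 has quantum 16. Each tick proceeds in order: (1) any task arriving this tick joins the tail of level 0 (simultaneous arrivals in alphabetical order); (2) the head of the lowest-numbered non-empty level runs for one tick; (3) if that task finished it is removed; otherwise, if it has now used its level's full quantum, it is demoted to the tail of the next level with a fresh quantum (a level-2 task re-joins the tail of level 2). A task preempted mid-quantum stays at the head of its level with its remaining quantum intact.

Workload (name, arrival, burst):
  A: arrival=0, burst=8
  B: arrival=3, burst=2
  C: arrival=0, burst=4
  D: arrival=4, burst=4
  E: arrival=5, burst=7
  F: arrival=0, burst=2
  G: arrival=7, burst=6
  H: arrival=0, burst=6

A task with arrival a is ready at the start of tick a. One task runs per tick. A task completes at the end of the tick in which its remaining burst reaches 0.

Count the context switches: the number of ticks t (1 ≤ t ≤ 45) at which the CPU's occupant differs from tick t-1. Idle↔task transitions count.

context switches = 12

t=0: L0/L1/L2 = ACFH/-/- → run A
t=1: L0/L1/L2 = ACFH/-/- → run A
t=2: L0/L1/L2 = ACFH/-/- → run A
t=3: L0/L1/L2 = ACFHB/-/- → run A
t=4: L0/L1/L2 = CFHBD/A/- → run C
t=5: L0/L1/L2 = CFHBDE/A/- → run C
t=6: L0/L1/L2 = CFHBDE/A/- → run C
t=7: L0/L1/L2 = CFHBDEG/A/- → run C
t=8: L0/L1/L2 = FHBDEG/A/- → run F
t=9: L0/L1/L2 = FHBDEG/A/- → run F
t=10: L0/L1/L2 = HBDEG/A/- → run H
t=11: L0/L1/L2 = HBDEG/A/- → run H
t=12: L0/L1/L2 = HBDEG/A/- → run H
t=13: L0/L1/L2 = HBDEG/A/- → run H
t=14: L0/L1/L2 = BDEG/AH/- → run B
t=15: L0/L1/L2 = BDEG/AH/- → run B
t=16: L0/L1/L2 = DEG/AH/- → run D
t=17: L0/L1/L2 = DEG/AH/- → run D
t=18: L0/L1/L2 = DEG/AH/- → run D
t=19: L0/L1/L2 = DEG/AH/- → run D
t=20: L0/L1/L2 = EG/AH/- → run E
t=21: L0/L1/L2 = EG/AH/- → run E
t=22: L0/L1/L2 = EG/AH/- → run E
t=23: L0/L1/L2 = EG/AH/- → run E
t=24: L0/L1/L2 = G/AHE/- → run G
t=25: L0/L1/L2 = G/AHE/- → run G
t=26: L0/L1/L2 = G/AHE/- → run G
t=27: L0/L1/L2 = G/AHE/- → run G
t=28: L0/L1/L2 = -/AHEG/- → run A
t=29: L0/L1/L2 = -/AHEG/- → run A
t=30: L0/L1/L2 = -/AHEG/- → run A
t=31: L0/L1/L2 = -/AHEG/- → run A
t=32: L0/L1/L2 = -/HEG/- → run H
t=33: L0/L1/L2 = -/HEG/- → run H
t=34: L0/L1/L2 = -/EG/- → run E
t=35: L0/L1/L2 = -/EG/- → run E
t=36: L0/L1/L2 = -/EG/- → run E
t=37: L0/L1/L2 = -/G/- → run G
t=38: L0/L1/L2 = -/G/- → run G
t=39: (idle)
t=40: (idle)
t=41: (idle)
t=42: (idle)
t=43: (idle)
t=44: (idle)
t=45: (idle)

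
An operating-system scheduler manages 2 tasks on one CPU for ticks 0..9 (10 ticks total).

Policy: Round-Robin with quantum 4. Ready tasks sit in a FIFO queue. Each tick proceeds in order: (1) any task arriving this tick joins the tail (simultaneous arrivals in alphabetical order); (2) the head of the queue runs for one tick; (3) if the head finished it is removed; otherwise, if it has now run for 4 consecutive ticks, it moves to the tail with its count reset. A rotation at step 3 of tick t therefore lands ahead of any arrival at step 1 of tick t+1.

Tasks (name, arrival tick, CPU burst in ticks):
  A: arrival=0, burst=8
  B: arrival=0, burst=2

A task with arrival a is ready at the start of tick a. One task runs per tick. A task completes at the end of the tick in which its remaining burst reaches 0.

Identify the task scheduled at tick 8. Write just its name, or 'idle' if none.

t=0: queue=[A,B] q_used=0 → run A
t=1: queue=[A,B] q_used=1 → run A
t=2: queue=[A,B] q_used=2 → run A
t=3: queue=[A,B] q_used=3 → run A
t=4: queue=[B,A] q_used=0 → run B
t=5: queue=[B,A] q_used=1 → run B
t=6: queue=[A] q_used=0 → run A
t=7: queue=[A] q_used=1 → run A
t=8: queue=[A] q_used=2 → run A
t=9: queue=[A] q_used=3 → run A

running at tick 8 = A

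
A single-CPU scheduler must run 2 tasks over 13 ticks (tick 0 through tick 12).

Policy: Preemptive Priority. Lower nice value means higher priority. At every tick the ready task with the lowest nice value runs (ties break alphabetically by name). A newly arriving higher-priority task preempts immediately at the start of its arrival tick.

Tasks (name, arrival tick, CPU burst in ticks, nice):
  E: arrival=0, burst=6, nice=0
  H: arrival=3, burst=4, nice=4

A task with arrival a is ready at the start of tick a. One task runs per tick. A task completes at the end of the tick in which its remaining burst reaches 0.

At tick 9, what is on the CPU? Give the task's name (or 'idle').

t=0: ready={E} → run E
t=1: ready={E} → run E
t=2: ready={E} → run E
t=3: ready={E,H} → run E
t=4: ready={E,H} → run E
t=5: ready={E,H} → run E
t=6: ready={H} → run H
t=7: ready={H} → run H
t=8: ready={H} → run H
t=9: ready={H} → run H
t=10: (idle)
t=11: (idle)
t=12: (idle)

running at tick 9 = H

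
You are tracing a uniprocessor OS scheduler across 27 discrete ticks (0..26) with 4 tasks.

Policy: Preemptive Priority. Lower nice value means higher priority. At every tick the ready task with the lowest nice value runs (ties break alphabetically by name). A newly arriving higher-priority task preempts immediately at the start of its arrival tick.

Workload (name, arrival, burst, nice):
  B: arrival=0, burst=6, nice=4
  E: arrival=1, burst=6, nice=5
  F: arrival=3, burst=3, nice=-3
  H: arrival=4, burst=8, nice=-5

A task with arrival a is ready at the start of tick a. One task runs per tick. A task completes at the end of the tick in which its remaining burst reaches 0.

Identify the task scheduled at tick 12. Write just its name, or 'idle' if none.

t=0: ready={B} → run B
t=1: ready={B,E} → run B
t=2: ready={B,E} → run B
t=3: ready={B,E,F} → run F
t=4: ready={B,E,F,H} → run H
t=5: ready={B,E,F,H} → run H
t=6: ready={B,E,F,H} → run H
t=7: ready={B,E,F,H} → run H
t=8: ready={B,E,F,H} → run H
t=9: ready={B,E,F,H} → run H
t=10: ready={B,E,F,H} → run H
t=11: ready={B,E,F,H} → run H
t=12: ready={B,E,F} → run F
t=13: ready={B,E,F} → run F
t=14: ready={B,E} → run B
t=15: ready={B,E} → run B
t=16: ready={B,E} → run B
t=17: ready={E} → run E
t=18: ready={E} → run E
t=19: ready={E} → run E
t=20: ready={E} → run E
t=21: ready={E} → run E
t=22: ready={E} → run E
t=23: (idle)
t=24: (idle)
t=25: (idle)
t=26: (idle)

running at tick 12 = F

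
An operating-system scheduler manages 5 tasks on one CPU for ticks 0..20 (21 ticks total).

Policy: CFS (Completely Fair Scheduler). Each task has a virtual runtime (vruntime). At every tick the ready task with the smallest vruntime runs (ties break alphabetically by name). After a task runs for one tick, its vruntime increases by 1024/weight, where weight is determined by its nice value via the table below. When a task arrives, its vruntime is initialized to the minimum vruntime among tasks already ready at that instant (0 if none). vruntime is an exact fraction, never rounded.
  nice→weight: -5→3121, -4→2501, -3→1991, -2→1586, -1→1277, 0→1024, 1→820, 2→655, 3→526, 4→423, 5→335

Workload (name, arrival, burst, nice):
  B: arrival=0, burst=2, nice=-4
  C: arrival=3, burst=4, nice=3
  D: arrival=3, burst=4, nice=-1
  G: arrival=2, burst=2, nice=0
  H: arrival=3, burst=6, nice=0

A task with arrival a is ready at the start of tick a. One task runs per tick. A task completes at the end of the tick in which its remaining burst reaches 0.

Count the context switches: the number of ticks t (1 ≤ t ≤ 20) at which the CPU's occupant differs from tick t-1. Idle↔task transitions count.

context switches = 16

t=0: vr[B=0] → run B
t=1: vr[B=1024/2501] → run B
t=2: vr[G=0] → run G
t=3: vr[C=1 D=1 G=1 H=1] → run C
t=4: vr[C=775/263 D=1 G=1 H=1] → run D
t=5: vr[C=775/263 D=2301/1277 G=1 H=1] → run G
t=6: vr[C=775/263 D=2301/1277 H=1] → run H
t=7: vr[C=775/263 D=2301/1277 H=2] → run D
t=8: vr[C=775/263 D=3325/1277 H=2] → run H
t=9: vr[C=775/263 D=3325/1277 H=3] → run D
t=10: vr[C=775/263 D=4349/1277 H=3] → run C
t=11: vr[C=1287/263 D=4349/1277 H=3] → run H
t=12: vr[C=1287/263 D=4349/1277 H=4] → run D
t=13: vr[C=1287/263 H=4] → run H
t=14: vr[C=1287/263 H=5] → run C
t=15: vr[C=1799/263 H=5] → run H
t=16: vr[C=1799/263 H=6] → run H
t=17: vr[C=1799/263] → run C
t=18: (idle)
t=19: (idle)
t=20: (idle)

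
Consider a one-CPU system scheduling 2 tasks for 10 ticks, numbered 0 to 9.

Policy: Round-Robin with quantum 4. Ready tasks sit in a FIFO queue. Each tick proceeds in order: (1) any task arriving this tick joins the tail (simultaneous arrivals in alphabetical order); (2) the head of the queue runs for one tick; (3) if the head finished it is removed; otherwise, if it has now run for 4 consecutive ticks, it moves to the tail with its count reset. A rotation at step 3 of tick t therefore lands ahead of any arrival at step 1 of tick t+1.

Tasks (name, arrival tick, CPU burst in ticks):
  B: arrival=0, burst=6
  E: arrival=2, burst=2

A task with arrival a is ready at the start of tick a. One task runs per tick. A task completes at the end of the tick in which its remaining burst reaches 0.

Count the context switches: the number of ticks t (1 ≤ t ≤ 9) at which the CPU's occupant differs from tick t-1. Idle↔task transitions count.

context switches = 3

t=0: queue=[B] q_used=0 → run B
t=1: queue=[B] q_used=1 → run B
t=2: queue=[B,E] q_used=2 → run B
t=3: queue=[B,E] q_used=3 → run B
t=4: queue=[E,B] q_used=0 → run E
t=5: queue=[E,B] q_used=1 → run E
t=6: queue=[B] q_used=0 → run B
t=7: queue=[B] q_used=1 → run B
t=8: (idle)
t=9: (idle)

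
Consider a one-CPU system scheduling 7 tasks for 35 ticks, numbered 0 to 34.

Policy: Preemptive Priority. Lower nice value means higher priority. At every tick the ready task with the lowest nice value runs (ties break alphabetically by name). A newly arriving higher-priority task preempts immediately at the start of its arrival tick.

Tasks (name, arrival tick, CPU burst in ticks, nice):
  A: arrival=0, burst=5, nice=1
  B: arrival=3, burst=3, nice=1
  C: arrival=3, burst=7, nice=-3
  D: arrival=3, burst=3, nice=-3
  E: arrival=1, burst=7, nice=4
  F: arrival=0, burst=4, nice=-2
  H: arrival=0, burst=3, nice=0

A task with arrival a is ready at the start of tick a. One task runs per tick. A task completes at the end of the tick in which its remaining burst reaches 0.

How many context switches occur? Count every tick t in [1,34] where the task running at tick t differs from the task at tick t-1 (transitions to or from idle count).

context switches = 8

t=0: ready={A,F,H} → run F
t=1: ready={A,E,F,H} → run F
t=2: ready={A,E,F,H} → run F
t=3: ready={A,B,C,D,E,F,H} → run C
t=4: ready={A,B,C,D,E,F,H} → run C
t=5: ready={A,B,C,D,E,F,H} → run C
t=6: ready={A,B,C,D,E,F,H} → run C
t=7: ready={A,B,C,D,E,F,H} → run C
t=8: ready={A,B,C,D,E,F,H} → run C
t=9: ready={A,B,C,D,E,F,H} → run C
t=10: ready={A,B,D,E,F,H} → run D
t=11: ready={A,B,D,E,F,H} → run D
t=12: ready={A,B,D,E,F,H} → run D
t=13: ready={A,B,E,F,H} → run F
t=14: ready={A,B,E,H} → run H
t=15: ready={A,B,E,H} → run H
t=16: ready={A,B,E,H} → run H
t=17: ready={A,B,E} → run A
t=18: ready={A,B,E} → run A
t=19: ready={A,B,E} → run A
t=20: ready={A,B,E} → run A
t=21: ready={A,B,E} → run A
t=22: ready={B,E} → run B
t=23: ready={B,E} → run B
t=24: ready={B,E} → run B
t=25: ready={E} → run E
t=26: ready={E} → run E
t=27: ready={E} → run E
t=28: ready={E} → run E
t=29: ready={E} → run E
t=30: ready={E} → run E
t=31: ready={E} → run E
t=32: (idle)
t=33: (idle)
t=34: (idle)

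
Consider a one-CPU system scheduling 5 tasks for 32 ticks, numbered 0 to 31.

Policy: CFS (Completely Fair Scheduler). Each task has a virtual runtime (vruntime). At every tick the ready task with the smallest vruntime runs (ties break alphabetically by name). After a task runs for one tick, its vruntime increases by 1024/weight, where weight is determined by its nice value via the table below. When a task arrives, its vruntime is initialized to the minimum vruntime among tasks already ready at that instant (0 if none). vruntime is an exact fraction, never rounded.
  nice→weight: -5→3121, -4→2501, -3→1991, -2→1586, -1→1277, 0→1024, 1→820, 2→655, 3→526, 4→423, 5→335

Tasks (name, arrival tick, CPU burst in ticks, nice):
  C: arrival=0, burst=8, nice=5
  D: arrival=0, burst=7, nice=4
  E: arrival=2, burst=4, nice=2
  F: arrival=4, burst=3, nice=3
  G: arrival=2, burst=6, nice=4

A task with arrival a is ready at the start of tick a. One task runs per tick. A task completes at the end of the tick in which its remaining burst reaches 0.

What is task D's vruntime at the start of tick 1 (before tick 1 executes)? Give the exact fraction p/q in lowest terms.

t=0: vr[C=0 D=0] → run C
t=1: vr[C=1024/335 D=0] → run D
t=2: vr[C=1024/335 D=1024/423 E=1024/423 G=1024/423] → run D
t=3: vr[C=1024/335 D=2048/423 E=1024/423 G=1024/423] → run E
t=4: vr[C=1024/335 D=2048/423 E=1103872/277065 F=1024/423 G=1024/423] → run F
t=5: vr[C=1024/335 D=2048/423 E=1103872/277065 F=485888/111249 G=1024/423] → run G
t=6: vr[C=1024/335 D=2048/423 E=1103872/277065 F=485888/111249 G=2048/423] → run C
t=7: vr[C=2048/335 D=2048/423 E=1103872/277065 F=485888/111249 G=2048/423] → run E
t=8: vr[C=2048/335 D=2048/423 E=1537024/277065 F=485888/111249 G=2048/423] → run F
t=9: vr[C=2048/335 D=2048/423 E=1537024/277065 F=702464/111249 G=2048/423] → run D
t=10: vr[C=2048/335 D=1024/141 E=1537024/277065 F=702464/111249 G=2048/423] → run G
t=11: vr[C=2048/335 D=1024/141 E=1537024/277065 F=702464/111249 G=1024/141] → run E
t=12: vr[C=2048/335 D=1024/141 E=1970176/277065 F=702464/111249 G=1024/141] → run C
t=13: vr[C=3072/335 D=1024/141 E=1970176/277065 F=702464/111249 G=1024/141] → run F
t=14: vr[C=3072/335 D=1024/141 E=1970176/277065 G=1024/141] → run E
t=15: vr[C=3072/335 D=1024/141 G=1024/141] → run D
t=16: vr[C=3072/335 D=4096/423 G=1024/141] → run G
t=17: vr[C=3072/335 D=4096/423 G=4096/423] → run C
t=18: vr[C=4096/335 D=4096/423 G=4096/423] → run D
t=19: vr[C=4096/335 D=5120/423 G=4096/423] → run G
t=20: vr[C=4096/335 D=5120/423 G=5120/423] → run D
t=21: vr[C=4096/335 D=2048/141 G=5120/423] → run G
t=22: vr[C=4096/335 D=2048/141 G=2048/141] → run C
t=23: vr[C=1024/67 D=2048/141 G=2048/141] → run D
t=24: vr[C=1024/67 G=2048/141] → run G
t=25: vr[C=1024/67] → run C
t=26: vr[C=6144/335] → run C
t=27: vr[C=7168/335] → run C
t=28: (idle)
t=29: (idle)
t=30: (idle)
t=31: (idle)

vruntime(D, start of tick 1) = 0/1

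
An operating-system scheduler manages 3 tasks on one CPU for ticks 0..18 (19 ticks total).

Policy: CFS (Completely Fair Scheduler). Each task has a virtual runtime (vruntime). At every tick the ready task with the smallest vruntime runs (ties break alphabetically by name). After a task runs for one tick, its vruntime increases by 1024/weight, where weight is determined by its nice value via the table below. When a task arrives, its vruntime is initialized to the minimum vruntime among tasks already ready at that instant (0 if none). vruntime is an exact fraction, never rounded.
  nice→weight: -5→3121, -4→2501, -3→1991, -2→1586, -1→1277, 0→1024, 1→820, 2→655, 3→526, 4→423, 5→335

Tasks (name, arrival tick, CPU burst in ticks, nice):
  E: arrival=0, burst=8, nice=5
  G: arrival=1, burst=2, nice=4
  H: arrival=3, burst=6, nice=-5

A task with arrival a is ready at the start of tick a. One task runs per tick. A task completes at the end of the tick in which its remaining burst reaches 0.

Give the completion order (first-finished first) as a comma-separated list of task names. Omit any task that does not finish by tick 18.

t=0: vr[E=0] → run E
t=1: vr[E=1024/335 G=1024/335] → run E
t=2: vr[E=2048/335 G=1024/335] → run G
t=3: vr[E=2048/335 G=776192/141705 H=776192/141705] → run G
t=4: vr[E=2048/335 H=776192/141705] → run H
t=5: vr[E=2048/335 H=2567601152/442261305] → run H
t=6: vr[E=2048/335 H=2712707072/442261305] → run E
t=7: vr[E=3072/335 H=2712707072/442261305] → run H
t=8: vr[E=3072/335 H=2857812992/442261305] → run H
t=9: vr[E=3072/335 H=3002918912/442261305] → run H
t=10: vr[E=3072/335 H=3148024832/442261305] → run H
t=11: vr[E=3072/335] → run E
t=12: vr[E=4096/335] → run E
t=13: vr[E=1024/67] → run E
t=14: vr[E=6144/335] → run E
t=15: vr[E=7168/335] → run E
t=16: (idle)
t=17: (idle)
t=18: (idle)

completion order = G, H, E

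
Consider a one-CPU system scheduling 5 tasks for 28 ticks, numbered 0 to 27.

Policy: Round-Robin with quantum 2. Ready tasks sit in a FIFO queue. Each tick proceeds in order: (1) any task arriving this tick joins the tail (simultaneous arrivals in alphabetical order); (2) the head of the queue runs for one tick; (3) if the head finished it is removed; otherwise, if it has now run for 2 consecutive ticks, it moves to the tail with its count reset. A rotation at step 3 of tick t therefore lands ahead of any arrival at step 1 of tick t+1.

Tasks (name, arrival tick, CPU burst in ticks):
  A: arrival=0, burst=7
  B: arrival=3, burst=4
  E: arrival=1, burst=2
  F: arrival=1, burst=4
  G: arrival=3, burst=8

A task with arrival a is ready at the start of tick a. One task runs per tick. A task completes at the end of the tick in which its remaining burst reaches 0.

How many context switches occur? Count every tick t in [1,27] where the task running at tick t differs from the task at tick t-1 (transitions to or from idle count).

context switches = 12

t=0: queue=[A] q_used=0 → run A
t=1: queue=[A,E,F] q_used=1 → run A
t=2: queue=[E,F,A] q_used=0 → run E
t=3: queue=[E,F,A,B,G] q_used=1 → run E
t=4: queue=[F,A,B,G] q_used=0 → run F
t=5: queue=[F,A,B,G] q_used=1 → run F
t=6: queue=[A,B,G,F] q_used=0 → run A
t=7: queue=[A,B,G,F] q_used=1 → run A
t=8: queue=[B,G,F,A] q_used=0 → run B
t=9: queue=[B,G,F,A] q_used=1 → run B
t=10: queue=[G,F,A,B] q_used=0 → run G
t=11: queue=[G,F,A,B] q_used=1 → run G
t=12: queue=[F,A,B,G] q_used=0 → run F
t=13: queue=[F,A,B,G] q_used=1 → run F
t=14: queue=[A,B,G] q_used=0 → run A
t=15: queue=[A,B,G] q_used=1 → run A
t=16: queue=[B,G,A] q_used=0 → run B
t=17: queue=[B,G,A] q_used=1 → run B
t=18: queue=[G,A] q_used=0 → run G
t=19: queue=[G,A] q_used=1 → run G
t=20: queue=[A,G] q_used=0 → run A
t=21: queue=[G] q_used=0 → run G
t=22: queue=[G] q_used=1 → run G
t=23: queue=[G] q_used=0 → run G
t=24: queue=[G] q_used=1 → run G
t=25: (idle)
t=26: (idle)
t=27: (idle)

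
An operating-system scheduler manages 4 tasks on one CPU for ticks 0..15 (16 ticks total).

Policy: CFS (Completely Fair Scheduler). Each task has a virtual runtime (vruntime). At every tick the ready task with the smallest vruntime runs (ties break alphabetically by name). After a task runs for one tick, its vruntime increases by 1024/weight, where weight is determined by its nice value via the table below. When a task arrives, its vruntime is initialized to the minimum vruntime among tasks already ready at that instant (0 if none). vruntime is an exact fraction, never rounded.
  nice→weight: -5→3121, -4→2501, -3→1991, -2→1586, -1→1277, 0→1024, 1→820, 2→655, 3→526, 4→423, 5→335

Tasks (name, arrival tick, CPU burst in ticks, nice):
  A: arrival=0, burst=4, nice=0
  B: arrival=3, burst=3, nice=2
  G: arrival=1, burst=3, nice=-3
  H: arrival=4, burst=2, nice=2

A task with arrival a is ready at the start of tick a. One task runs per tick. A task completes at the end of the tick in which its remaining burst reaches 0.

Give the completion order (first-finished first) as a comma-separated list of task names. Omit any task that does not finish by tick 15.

t=0: vr[A=0] → run A
t=1: vr[A=1 G=1] → run A
t=2: vr[A=2 G=1] → run G
t=3: vr[A=2 B=3015/1991 G=3015/1991] → run B
t=4: vr[A=2 B=4013609/1304105 G=3015/1991 H=3015/1991] → run G
t=5: vr[A=2 B=4013609/1304105 G=4039/1991 H=3015/1991] → run H
t=6: vr[A=2 B=4013609/1304105 G=4039/1991 H=4013609/1304105] → run A
t=7: vr[A=3 B=4013609/1304105 G=4039/1991 H=4013609/1304105] → run G
t=8: vr[A=3 B=4013609/1304105 H=4013609/1304105] → run A
t=9: vr[B=4013609/1304105 H=4013609/1304105] → run B
t=10: vr[B=6052393/1304105 H=4013609/1304105] → run H
t=11: vr[B=6052393/1304105] → run B
t=12: (idle)
t=13: (idle)
t=14: (idle)
t=15: (idle)

completion order = G, A, H, B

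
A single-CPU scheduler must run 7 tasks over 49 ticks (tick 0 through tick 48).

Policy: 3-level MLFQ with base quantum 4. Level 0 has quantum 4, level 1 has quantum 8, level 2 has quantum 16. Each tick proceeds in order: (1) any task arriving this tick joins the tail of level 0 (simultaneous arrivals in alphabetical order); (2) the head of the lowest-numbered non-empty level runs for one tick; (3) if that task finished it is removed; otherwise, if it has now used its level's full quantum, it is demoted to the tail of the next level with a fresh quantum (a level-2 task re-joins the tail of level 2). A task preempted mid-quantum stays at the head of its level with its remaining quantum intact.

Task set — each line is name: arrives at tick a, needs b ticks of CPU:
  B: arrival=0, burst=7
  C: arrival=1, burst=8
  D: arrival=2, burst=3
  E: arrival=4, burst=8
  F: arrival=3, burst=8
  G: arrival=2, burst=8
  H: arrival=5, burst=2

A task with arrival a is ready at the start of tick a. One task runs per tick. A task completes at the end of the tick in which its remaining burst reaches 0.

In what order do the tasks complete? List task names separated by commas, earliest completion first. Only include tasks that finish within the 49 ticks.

t=0: L0/L1/L2 = B/-/- → run B
t=1: L0/L1/L2 = BC/-/- → run B
t=2: L0/L1/L2 = BCDG/-/- → run B
t=3: L0/L1/L2 = BCDGF/-/- → run B
t=4: L0/L1/L2 = CDGFE/B/- → run C
t=5: L0/L1/L2 = CDGFEH/B/- → run C
t=6: L0/L1/L2 = CDGFEH/B/- → run C
t=7: L0/L1/L2 = CDGFEH/B/- → run C
t=8: L0/L1/L2 = DGFEH/BC/- → run D
t=9: L0/L1/L2 = DGFEH/BC/- → run D
t=10: L0/L1/L2 = DGFEH/BC/- → run D
t=11: L0/L1/L2 = GFEH/BC/- → run G
t=12: L0/L1/L2 = GFEH/BC/- → run G
t=13: L0/L1/L2 = GFEH/BC/- → run G
t=14: L0/L1/L2 = GFEH/BC/- → run G
t=15: L0/L1/L2 = FEH/BCG/- → run F
t=16: L0/L1/L2 = FEH/BCG/- → run F
t=17: L0/L1/L2 = FEH/BCG/- → run F
t=18: L0/L1/L2 = FEH/BCG/- → run F
t=19: L0/L1/L2 = EH/BCGF/- → run E
t=20: L0/L1/L2 = EH/BCGF/- → run E
t=21: L0/L1/L2 = EH/BCGF/- → run E
t=22: L0/L1/L2 = EH/BCGF/- → run E
t=23: L0/L1/L2 = H/BCGFE/- → run H
t=24: L0/L1/L2 = H/BCGFE/- → run H
t=25: L0/L1/L2 = -/BCGFE/- → run B
t=26: L0/L1/L2 = -/BCGFE/- → run B
t=27: L0/L1/L2 = -/BCGFE/- → run B
t=28: L0/L1/L2 = -/CGFE/- → run C
t=29: L0/L1/L2 = -/CGFE/- → run C
t=30: L0/L1/L2 = -/CGFE/- → run C
t=31: L0/L1/L2 = -/CGFE/- → run C
t=32: L0/L1/L2 = -/GFE/- → run G
t=33: L0/L1/L2 = -/GFE/- → run G
t=34: L0/L1/L2 = -/GFE/- → run G
t=35: L0/L1/L2 = -/GFE/- → run G
t=36: L0/L1/L2 = -/FE/- → run F
t=37: L0/L1/L2 = -/FE/- → run F
t=38: L0/L1/L2 = -/FE/- → run F
t=39: L0/L1/L2 = -/FE/- → run F
t=40: L0/L1/L2 = -/E/- → run E
t=41: L0/L1/L2 = -/E/- → run E
t=42: L0/L1/L2 = -/E/- → run E
t=43: L0/L1/L2 = -/E/- → run E
t=44: (idle)
t=45: (idle)
t=46: (idle)
t=47: (idle)
t=48: (idle)

completion order = D, H, B, C, G, F, E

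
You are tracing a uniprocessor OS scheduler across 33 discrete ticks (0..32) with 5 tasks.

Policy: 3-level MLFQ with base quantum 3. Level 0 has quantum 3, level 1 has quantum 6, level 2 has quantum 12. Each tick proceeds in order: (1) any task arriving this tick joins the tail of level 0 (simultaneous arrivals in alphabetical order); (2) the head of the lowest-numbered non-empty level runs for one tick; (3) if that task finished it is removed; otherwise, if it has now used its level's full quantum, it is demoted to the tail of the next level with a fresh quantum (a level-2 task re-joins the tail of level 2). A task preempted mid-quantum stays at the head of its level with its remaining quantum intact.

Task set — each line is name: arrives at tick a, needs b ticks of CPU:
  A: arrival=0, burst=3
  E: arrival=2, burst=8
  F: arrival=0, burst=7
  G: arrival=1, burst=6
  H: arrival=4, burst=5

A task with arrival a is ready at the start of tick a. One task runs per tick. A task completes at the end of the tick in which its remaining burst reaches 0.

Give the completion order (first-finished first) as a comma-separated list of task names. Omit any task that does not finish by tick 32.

completion order = A, F, G, E, H

t=0: L0/L1/L2 = AF/-/- → run A
t=1: L0/L1/L2 = AFG/-/- → run A
t=2: L0/L1/L2 = AFGE/-/- → run A
t=3: L0/L1/L2 = FGE/-/- → run F
t=4: L0/L1/L2 = FGEH/-/- → run F
t=5: L0/L1/L2 = FGEH/-/- → run F
t=6: L0/L1/L2 = GEH/F/- → run G
t=7: L0/L1/L2 = GEH/F/- → run G
t=8: L0/L1/L2 = GEH/F/- → run G
t=9: L0/L1/L2 = EH/FG/- → run E
t=10: L0/L1/L2 = EH/FG/- → run E
t=11: L0/L1/L2 = EH/FG/- → run E
t=12: L0/L1/L2 = H/FGE/- → run H
t=13: L0/L1/L2 = H/FGE/- → run H
t=14: L0/L1/L2 = H/FGE/- → run H
t=15: L0/L1/L2 = -/FGEH/- → run F
t=16: L0/L1/L2 = -/FGEH/- → run F
t=17: L0/L1/L2 = -/FGEH/- → run F
t=18: L0/L1/L2 = -/FGEH/- → run F
t=19: L0/L1/L2 = -/GEH/- → run G
t=20: L0/L1/L2 = -/GEH/- → run G
t=21: L0/L1/L2 = -/GEH/- → run G
t=22: L0/L1/L2 = -/EH/- → run E
t=23: L0/L1/L2 = -/EH/- → run E
t=24: L0/L1/L2 = -/EH/- → run E
t=25: L0/L1/L2 = -/EH/- → run E
t=26: L0/L1/L2 = -/EH/- → run E
t=27: L0/L1/L2 = -/H/- → run H
t=28: L0/L1/L2 = -/H/- → run H
t=29: (idle)
t=30: (idle)
t=31: (idle)
t=32: (idle)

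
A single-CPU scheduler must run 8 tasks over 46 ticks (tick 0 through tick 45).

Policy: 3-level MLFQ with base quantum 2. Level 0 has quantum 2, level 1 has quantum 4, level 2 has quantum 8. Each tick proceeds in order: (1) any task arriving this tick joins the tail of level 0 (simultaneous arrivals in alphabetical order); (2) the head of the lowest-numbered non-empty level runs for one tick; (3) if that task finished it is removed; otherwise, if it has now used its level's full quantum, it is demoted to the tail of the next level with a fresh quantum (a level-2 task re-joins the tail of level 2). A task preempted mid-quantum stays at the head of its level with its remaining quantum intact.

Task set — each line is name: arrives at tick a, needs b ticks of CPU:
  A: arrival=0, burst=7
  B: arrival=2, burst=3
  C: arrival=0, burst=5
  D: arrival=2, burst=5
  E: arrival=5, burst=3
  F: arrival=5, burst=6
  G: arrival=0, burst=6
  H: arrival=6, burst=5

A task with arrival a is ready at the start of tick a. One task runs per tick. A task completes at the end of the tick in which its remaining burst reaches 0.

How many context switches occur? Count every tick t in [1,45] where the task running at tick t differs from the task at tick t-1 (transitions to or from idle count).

t=0: L0/L1/L2 = ACG/-/- → run A
t=1: L0/L1/L2 = ACG/-/- → run A
t=2: L0/L1/L2 = CGBD/A/- → run C
t=3: L0/L1/L2 = CGBD/A/- → run C
t=4: L0/L1/L2 = GBD/AC/- → run G
t=5: L0/L1/L2 = GBDEF/AC/- → run G
t=6: L0/L1/L2 = BDEFH/ACG/- → run B
t=7: L0/L1/L2 = BDEFH/ACG/- → run B
t=8: L0/L1/L2 = DEFH/ACGB/- → run D
t=9: L0/L1/L2 = DEFH/ACGB/- → run D
t=10: L0/L1/L2 = EFH/ACGBD/- → run E
t=11: L0/L1/L2 = EFH/ACGBD/- → run E
t=12: L0/L1/L2 = FH/ACGBDE/- → run F
t=13: L0/L1/L2 = FH/ACGBDE/- → run F
t=14: L0/L1/L2 = H/ACGBDEF/- → run H
t=15: L0/L1/L2 = H/ACGBDEF/- → run H
t=16: L0/L1/L2 = -/ACGBDEFH/- → run A
t=17: L0/L1/L2 = -/ACGBDEFH/- → run A
t=18: L0/L1/L2 = -/ACGBDEFH/- → run A
t=19: L0/L1/L2 = -/ACGBDEFH/- → run A
t=20: L0/L1/L2 = -/CGBDEFH/A → run C
t=21: L0/L1/L2 = -/CGBDEFH/A → run C
t=22: L0/L1/L2 = -/CGBDEFH/A → run C
t=23: L0/L1/L2 = -/GBDEFH/A → run G
t=24: L0/L1/L2 = -/GBDEFH/A → run G
t=25: L0/L1/L2 = -/GBDEFH/A → run G
t=26: L0/L1/L2 = -/GBDEFH/A → run G
t=27: L0/L1/L2 = -/BDEFH/A → run B
t=28: L0/L1/L2 = -/DEFH/A → run D
t=29: L0/L1/L2 = -/DEFH/A → run D
t=30: L0/L1/L2 = -/DEFH/A → run D
t=31: L0/L1/L2 = -/EFH/A → run E
t=32: L0/L1/L2 = -/FH/A → run F
t=33: L0/L1/L2 = -/FH/A → run F
t=34: L0/L1/L2 = -/FH/A → run F
t=35: L0/L1/L2 = -/FH/A → run F
t=36: L0/L1/L2 = -/H/A → run H
t=37: L0/L1/L2 = -/H/A → run H
t=38: L0/L1/L2 = -/H/A → run H
t=39: L0/L1/L2 = -/-/A → run A
t=40: (idle)
t=41: (idle)
t=42: (idle)
t=43: (idle)
t=44: (idle)
t=45: (idle)

context switches = 17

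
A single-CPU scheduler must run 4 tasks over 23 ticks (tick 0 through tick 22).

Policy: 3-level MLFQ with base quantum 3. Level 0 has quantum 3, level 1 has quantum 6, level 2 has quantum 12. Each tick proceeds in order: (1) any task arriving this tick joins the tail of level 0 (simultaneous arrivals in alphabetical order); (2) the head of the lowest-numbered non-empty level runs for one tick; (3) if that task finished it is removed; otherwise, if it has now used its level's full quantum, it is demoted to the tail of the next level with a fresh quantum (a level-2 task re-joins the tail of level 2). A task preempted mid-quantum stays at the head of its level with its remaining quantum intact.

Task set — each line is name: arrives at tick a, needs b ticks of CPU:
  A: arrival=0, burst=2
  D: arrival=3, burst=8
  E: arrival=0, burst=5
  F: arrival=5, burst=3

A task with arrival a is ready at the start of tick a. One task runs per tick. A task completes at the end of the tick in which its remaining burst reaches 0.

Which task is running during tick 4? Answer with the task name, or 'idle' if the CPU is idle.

running at tick 4 = E

t=0: L0/L1/L2 = AE/-/- → run A
t=1: L0/L1/L2 = AE/-/- → run A
t=2: L0/L1/L2 = E/-/- → run E
t=3: L0/L1/L2 = ED/-/- → run E
t=4: L0/L1/L2 = ED/-/- → run E
t=5: L0/L1/L2 = DF/E/- → run D
t=6: L0/L1/L2 = DF/E/- → run D
t=7: L0/L1/L2 = DF/E/- → run D
t=8: L0/L1/L2 = F/ED/- → run F
t=9: L0/L1/L2 = F/ED/- → run F
t=10: L0/L1/L2 = F/ED/- → run F
t=11: L0/L1/L2 = -/ED/- → run E
t=12: L0/L1/L2 = -/ED/- → run E
t=13: L0/L1/L2 = -/D/- → run D
t=14: L0/L1/L2 = -/D/- → run D
t=15: L0/L1/L2 = -/D/- → run D
t=16: L0/L1/L2 = -/D/- → run D
t=17: L0/L1/L2 = -/D/- → run D
t=18: (idle)
t=19: (idle)
t=20: (idle)
t=21: (idle)
t=22: (idle)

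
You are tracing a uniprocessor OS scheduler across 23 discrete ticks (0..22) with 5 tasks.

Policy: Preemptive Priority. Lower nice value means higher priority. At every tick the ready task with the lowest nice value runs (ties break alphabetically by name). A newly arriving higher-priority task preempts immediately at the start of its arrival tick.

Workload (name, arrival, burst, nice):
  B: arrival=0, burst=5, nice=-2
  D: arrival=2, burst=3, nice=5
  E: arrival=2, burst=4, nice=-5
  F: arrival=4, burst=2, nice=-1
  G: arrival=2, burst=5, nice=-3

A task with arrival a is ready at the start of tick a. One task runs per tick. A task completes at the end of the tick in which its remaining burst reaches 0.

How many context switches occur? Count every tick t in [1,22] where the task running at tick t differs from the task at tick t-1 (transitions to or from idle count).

context switches = 6

t=0: ready={B} → run B
t=1: ready={B} → run B
t=2: ready={B,D,E,G} → run E
t=3: ready={B,D,E,G} → run E
t=4: ready={B,D,E,F,G} → run E
t=5: ready={B,D,E,F,G} → run E
t=6: ready={B,D,F,G} → run G
t=7: ready={B,D,F,G} → run G
t=8: ready={B,D,F,G} → run G
t=9: ready={B,D,F,G} → run G
t=10: ready={B,D,F,G} → run G
t=11: ready={B,D,F} → run B
t=12: ready={B,D,F} → run B
t=13: ready={B,D,F} → run B
t=14: ready={D,F} → run F
t=15: ready={D,F} → run F
t=16: ready={D} → run D
t=17: ready={D} → run D
t=18: ready={D} → run D
t=19: (idle)
t=20: (idle)
t=21: (idle)
t=22: (idle)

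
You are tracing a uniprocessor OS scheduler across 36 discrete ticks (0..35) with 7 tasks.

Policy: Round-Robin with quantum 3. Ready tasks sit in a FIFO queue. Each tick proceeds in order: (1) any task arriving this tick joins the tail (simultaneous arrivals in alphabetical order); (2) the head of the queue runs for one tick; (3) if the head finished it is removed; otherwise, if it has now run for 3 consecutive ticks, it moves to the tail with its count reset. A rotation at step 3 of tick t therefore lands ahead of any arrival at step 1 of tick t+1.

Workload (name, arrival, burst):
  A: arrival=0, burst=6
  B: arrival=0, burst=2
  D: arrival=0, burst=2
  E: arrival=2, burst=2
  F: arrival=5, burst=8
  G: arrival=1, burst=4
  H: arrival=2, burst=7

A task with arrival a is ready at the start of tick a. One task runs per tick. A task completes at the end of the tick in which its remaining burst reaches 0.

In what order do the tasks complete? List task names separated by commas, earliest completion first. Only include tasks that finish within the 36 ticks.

t=0: queue=[A,B,D] q_used=0 → run A
t=1: queue=[A,B,D,G] q_used=1 → run A
t=2: queue=[A,B,D,G,E,H] q_used=2 → run A
t=3: queue=[B,D,G,E,H,A] q_used=0 → run B
t=4: queue=[B,D,G,E,H,A] q_used=1 → run B
t=5: queue=[D,G,E,H,A,F] q_used=0 → run D
t=6: queue=[D,G,E,H,A,F] q_used=1 → run D
t=7: queue=[G,E,H,A,F] q_used=0 → run G
t=8: queue=[G,E,H,A,F] q_used=1 → run G
t=9: queue=[G,E,H,A,F] q_used=2 → run G
t=10: queue=[E,H,A,F,G] q_used=0 → run E
t=11: queue=[E,H,A,F,G] q_used=1 → run E
t=12: queue=[H,A,F,G] q_used=0 → run H
t=13: queue=[H,A,F,G] q_used=1 → run H
t=14: queue=[H,A,F,G] q_used=2 → run H
t=15: queue=[A,F,G,H] q_used=0 → run A
t=16: queue=[A,F,G,H] q_used=1 → run A
t=17: queue=[A,F,G,H] q_used=2 → run A
t=18: queue=[F,G,H] q_used=0 → run F
t=19: queue=[F,G,H] q_used=1 → run F
t=20: queue=[F,G,H] q_used=2 → run F
t=21: queue=[G,H,F] q_used=0 → run G
t=22: queue=[H,F] q_used=0 → run H
t=23: queue=[H,F] q_used=1 → run H
t=24: queue=[H,F] q_used=2 → run H
t=25: queue=[F,H] q_used=0 → run F
t=26: queue=[F,H] q_used=1 → run F
t=27: queue=[F,H] q_used=2 → run F
t=28: queue=[H,F] q_used=0 → run H
t=29: queue=[F] q_used=0 → run F
t=30: queue=[F] q_used=1 → run F
t=31: (idle)
t=32: (idle)
t=33: (idle)
t=34: (idle)
t=35: (idle)

completion order = B, D, E, A, G, H, F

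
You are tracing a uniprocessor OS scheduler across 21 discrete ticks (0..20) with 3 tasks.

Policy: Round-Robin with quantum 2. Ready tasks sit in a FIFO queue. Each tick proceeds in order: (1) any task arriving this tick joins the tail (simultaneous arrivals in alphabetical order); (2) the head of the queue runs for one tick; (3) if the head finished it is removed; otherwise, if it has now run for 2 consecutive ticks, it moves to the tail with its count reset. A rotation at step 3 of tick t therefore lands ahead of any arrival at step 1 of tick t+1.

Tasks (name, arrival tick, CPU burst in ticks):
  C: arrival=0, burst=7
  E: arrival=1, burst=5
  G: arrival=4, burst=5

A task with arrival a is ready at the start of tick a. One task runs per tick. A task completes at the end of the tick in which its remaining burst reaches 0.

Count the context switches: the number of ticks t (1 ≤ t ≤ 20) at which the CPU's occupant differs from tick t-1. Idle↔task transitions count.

context switches = 10

t=0: queue=[C] q_used=0 → run C
t=1: queue=[C,E] q_used=1 → run C
t=2: queue=[E,C] q_used=0 → run E
t=3: queue=[E,C] q_used=1 → run E
t=4: queue=[C,E,G] q_used=0 → run C
t=5: queue=[C,E,G] q_used=1 → run C
t=6: queue=[E,G,C] q_used=0 → run E
t=7: queue=[E,G,C] q_used=1 → run E
t=8: queue=[G,C,E] q_used=0 → run G
t=9: queue=[G,C,E] q_used=1 → run G
t=10: queue=[C,E,G] q_used=0 → run C
t=11: queue=[C,E,G] q_used=1 → run C
t=12: queue=[E,G,C] q_used=0 → run E
t=13: queue=[G,C] q_used=0 → run G
t=14: queue=[G,C] q_used=1 → run G
t=15: queue=[C,G] q_used=0 → run C
t=16: queue=[G] q_used=0 → run G
t=17: (idle)
t=18: (idle)
t=19: (idle)
t=20: (idle)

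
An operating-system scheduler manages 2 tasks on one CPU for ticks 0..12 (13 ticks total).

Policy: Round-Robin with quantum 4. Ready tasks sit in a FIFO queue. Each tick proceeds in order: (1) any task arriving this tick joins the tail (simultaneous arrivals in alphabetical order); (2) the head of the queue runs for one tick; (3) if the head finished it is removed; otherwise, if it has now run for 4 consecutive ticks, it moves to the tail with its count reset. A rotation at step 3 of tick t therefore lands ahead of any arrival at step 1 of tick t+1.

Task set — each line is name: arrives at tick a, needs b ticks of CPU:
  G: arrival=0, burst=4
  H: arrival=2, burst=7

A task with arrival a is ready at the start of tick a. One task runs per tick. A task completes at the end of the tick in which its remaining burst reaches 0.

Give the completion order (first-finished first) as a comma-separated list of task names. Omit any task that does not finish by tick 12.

completion order = G, H

t=0: queue=[G] q_used=0 → run G
t=1: queue=[G] q_used=1 → run G
t=2: queue=[G,H] q_used=2 → run G
t=3: queue=[G,H] q_used=3 → run G
t=4: queue=[H] q_used=0 → run H
t=5: queue=[H] q_used=1 → run H
t=6: queue=[H] q_used=2 → run H
t=7: queue=[H] q_used=3 → run H
t=8: queue=[H] q_used=0 → run H
t=9: queue=[H] q_used=1 → run H
t=10: queue=[H] q_used=2 → run H
t=11: (idle)
t=12: (idle)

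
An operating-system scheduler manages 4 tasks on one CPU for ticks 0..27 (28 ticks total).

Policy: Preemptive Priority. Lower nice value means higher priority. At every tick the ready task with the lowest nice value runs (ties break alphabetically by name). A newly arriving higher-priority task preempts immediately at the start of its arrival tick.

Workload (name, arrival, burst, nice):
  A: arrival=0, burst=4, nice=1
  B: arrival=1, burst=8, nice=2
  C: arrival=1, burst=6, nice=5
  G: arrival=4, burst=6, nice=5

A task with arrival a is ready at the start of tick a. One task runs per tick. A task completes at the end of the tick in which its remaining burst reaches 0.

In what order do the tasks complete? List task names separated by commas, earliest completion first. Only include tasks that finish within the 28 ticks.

t=0: ready={A} → run A
t=1: ready={A,B,C} → run A
t=2: ready={A,B,C} → run A
t=3: ready={A,B,C} → run A
t=4: ready={B,C,G} → run B
t=5: ready={B,C,G} → run B
t=6: ready={B,C,G} → run B
t=7: ready={B,C,G} → run B
t=8: ready={B,C,G} → run B
t=9: ready={B,C,G} → run B
t=10: ready={B,C,G} → run B
t=11: ready={B,C,G} → run B
t=12: ready={C,G} → run C
t=13: ready={C,G} → run C
t=14: ready={C,G} → run C
t=15: ready={C,G} → run C
t=16: ready={C,G} → run C
t=17: ready={C,G} → run C
t=18: ready={G} → run G
t=19: ready={G} → run G
t=20: ready={G} → run G
t=21: ready={G} → run G
t=22: ready={G} → run G
t=23: ready={G} → run G
t=24: (idle)
t=25: (idle)
t=26: (idle)
t=27: (idle)

completion order = A, B, C, G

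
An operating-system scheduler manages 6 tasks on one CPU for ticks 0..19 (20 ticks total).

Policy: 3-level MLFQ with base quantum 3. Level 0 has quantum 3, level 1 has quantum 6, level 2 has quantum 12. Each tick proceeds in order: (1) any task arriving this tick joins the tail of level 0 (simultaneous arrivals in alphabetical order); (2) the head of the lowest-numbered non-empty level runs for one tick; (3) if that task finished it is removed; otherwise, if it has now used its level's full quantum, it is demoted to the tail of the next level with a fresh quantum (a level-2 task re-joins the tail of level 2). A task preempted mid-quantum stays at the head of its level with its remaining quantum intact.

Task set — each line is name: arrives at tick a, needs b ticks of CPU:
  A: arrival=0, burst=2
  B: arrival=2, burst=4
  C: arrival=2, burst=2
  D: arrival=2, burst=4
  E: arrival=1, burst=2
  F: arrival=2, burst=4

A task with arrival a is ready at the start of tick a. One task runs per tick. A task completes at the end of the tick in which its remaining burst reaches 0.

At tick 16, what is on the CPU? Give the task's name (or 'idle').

t=0: L0/L1/L2 = A/-/- → run A
t=1: L0/L1/L2 = AE/-/- → run A
t=2: L0/L1/L2 = EBCDF/-/- → run E
t=3: L0/L1/L2 = EBCDF/-/- → run E
t=4: L0/L1/L2 = BCDF/-/- → run B
t=5: L0/L1/L2 = BCDF/-/- → run B
t=6: L0/L1/L2 = BCDF/-/- → run B
t=7: L0/L1/L2 = CDF/B/- → run C
t=8: L0/L1/L2 = CDF/B/- → run C
t=9: L0/L1/L2 = DF/B/- → run D
t=10: L0/L1/L2 = DF/B/- → run D
t=11: L0/L1/L2 = DF/B/- → run D
t=12: L0/L1/L2 = F/BD/- → run F
t=13: L0/L1/L2 = F/BD/- → run F
t=14: L0/L1/L2 = F/BD/- → run F
t=15: L0/L1/L2 = -/BDF/- → run B
t=16: L0/L1/L2 = -/DF/- → run D
t=17: L0/L1/L2 = -/F/- → run F
t=18: (idle)
t=19: (idle)

running at tick 16 = D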